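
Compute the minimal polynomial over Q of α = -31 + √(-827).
m_α(x) = x^2 + 62x + 1788

From α + 31 = √(-827), squaring gives (α + 31)^2 = -827, i.e. α^2 + 62α + 961 = -827, so α^2 + 62α + 1788 = 0. The discriminant of x^2 + 62x + 1788 is (62)^2 - 4·(1788) = 3844 - 7152 = -3308, and 4·(-827) is not a perfect square in Q since -827 is squarefree and ≠ 1. Hence x^2 + 62x + 1788 is irreducible over Q and is the minimal polynomial of α.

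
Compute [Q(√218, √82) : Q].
[Q(√218, √82) : Q] = 4

[Q(√218):Q] = 2 (min poly x^2 - 218, irreducible since 218 is squarefree > 1). For the top step, suppose √82 ∈ Q(√218), say √82 = c + d√218 with c, d ∈ Q. Squaring: 82 = c^2 + 218d^2 + 2cd√218. Since √218 ∉ Q this forces 2cd = 0. If d = 0 then √82 = c ∈ Q, contradicting 82 squarefree > 1. If c = 0 then 82 = 218d^2, so 218·82 = (218d)^2 is a perfect square in Q — but 218·82 = 17876 is not a perfect square (since 218 and 82 are distinct squarefree integers). Contradiction. Hence √82 ∉ Q(√218), so x^2 - 82 stays irreducible over Q(√218) and [Q(√218, √82) : Q(√218)] = 2. By the tower law, [Q(√218, √82) : Q] = 2 · 2 = 4.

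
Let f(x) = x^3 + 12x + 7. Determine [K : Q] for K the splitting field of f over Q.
[K : Q] = 6

By the rational root test, any rational root of the monic integer polynomial f(x) = x^3 + 12x + 7 must be an integer dividing the constant term 7, i.e. one of ±{1, 7}. Evaluating: f(1) = 20, f(-1) = -6, f(7) = 434, f(-7) = -420; none is 0, so f has no rational root and is therefore irreducible over Q (a cubic with no linear factor over a field is irreducible). For an irreducible cubic, the Galois group is A_3 or S_3 according as the discriminant disc(f) = -4a^3 - 27b^2 = -4·(12)^3 - 27·(7)^2 = -8235 is or is not a square in Q. Here disc(f) = -8235 is not a perfect square in Q, so the Galois group of f over Q is not contained in A_3 and must be all of S_3. The splitting field has degree |S_3| = 6 over Q, so [K : Q] = 6.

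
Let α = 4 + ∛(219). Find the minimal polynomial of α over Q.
m_α(x) = x^3 - 12x^2 + 48x - 283

Set β = α - 4 = ∛(219), so β^3 = 219. Then (α - 4)^3 - 219 = 0, i.e. α is a root of g(x) = (x - 4)^3 - 219 = x^3 - 12x^2 + 48x - 283. Since g(x) = h(x - 4) where h(x) = x^3 - 219, and h is irreducible over Q (because 219 is not a perfect cube, so h has no rational root, and a monic cubic with no rational root is irreducible), g is also irreducible (irreducibility is preserved under the substitution x → x - 4). Hence m_α(x) = x^3 - 12x^2 + 48x - 283.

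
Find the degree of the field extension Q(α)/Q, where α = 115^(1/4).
[Q(α):Q] = 4

α is a root of x^4 - 115. By Eisenstein's criterion at the prime p = 5 (which divides the constant term 115 but p^2 = 25 does not, since 115 is squarefree), x^4 - 115 is irreducible over Q. Hence [Q(α):Q] = 4.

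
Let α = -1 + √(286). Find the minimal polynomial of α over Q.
m_α(x) = x^2 + 2x - 285

From α + 1 = √(286), squaring gives (α + 1)^2 = 286, i.e. α^2 + 2α + 1 = 286, so α^2 + 2α - 285 = 0. The discriminant of x^2 + 2x - 285 is (2)^2 - 4·(-285) = 4 + 1140 = 1144, and 4·(286) is not a perfect square in Q since 286 is squarefree and ≠ 1. Hence x^2 + 2x - 285 is irreducible over Q and is the minimal polynomial of α.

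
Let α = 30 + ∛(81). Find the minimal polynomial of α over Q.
m_α(x) = x^3 - 90x^2 + 2700x - 27081

Set β = α - 30 = ∛(81), so β^3 = 81. Then (α - 30)^3 - 81 = 0, i.e. α is a root of g(x) = (x - 30)^3 - 81 = x^3 - 90x^2 + 2700x - 27081. Since g(x) = h(x - 30) where h(x) = x^3 - 81, and h is irreducible over Q (because 81 is not a perfect cube, so h has no rational root, and a monic cubic with no rational root is irreducible), g is also irreducible (irreducibility is preserved under the substitution x → x - 30). Hence m_α(x) = x^3 - 90x^2 + 2700x - 27081.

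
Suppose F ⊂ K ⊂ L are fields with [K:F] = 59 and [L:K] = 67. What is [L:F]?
[L:F] = 3953

The tower law says that for any tower of field extensions F ⊂ K ⊂ L with finite degrees, [L:F] = [L:K] · [K:F]. Here this gives [L:F] = 67 · 59 = 3953.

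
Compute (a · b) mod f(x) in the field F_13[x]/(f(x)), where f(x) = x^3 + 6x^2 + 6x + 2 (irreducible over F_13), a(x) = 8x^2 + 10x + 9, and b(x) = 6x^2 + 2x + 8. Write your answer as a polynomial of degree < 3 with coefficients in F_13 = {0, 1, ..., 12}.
a · b ≡ 4x^2 + 2 (mod f(x))

Multiply in F_13[x]: a(x)·b(x) = (8x^2 + 10x + 9)·(6x^2 + 2x + 8) = 9x^4 + 11x^3 + 8x^2 + 7x + 7. This has degree ≥ 3, so divide by f(x) over F_13: 9x^4 + 11x^3 + 8x^2 + 7x + 7 = (9x + 9)·(x^3 + 6x^2 + 6x + 2) + (4x^2 + 2). Hence a·b ≡ 4x^2 + 2 (mod f). (F_13[x]/(f) is a field with 13^3 = 2197 elements since f is irreducible of degree 3.)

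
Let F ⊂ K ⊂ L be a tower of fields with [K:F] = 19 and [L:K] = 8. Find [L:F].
[L:F] = 152

The tower law says that for any tower of field extensions F ⊂ K ⊂ L with finite degrees, [L:F] = [L:K] · [K:F]. Here this gives [L:F] = 8 · 19 = 152.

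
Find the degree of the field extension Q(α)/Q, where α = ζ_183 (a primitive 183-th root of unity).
[Q(α):Q] = 120

The minimal polynomial of ζ_183 over Q is the 183-th cyclotomic polynomial Φ_183(x), which is irreducible over Q and has degree φ(183) = 120. Hence [Q(α):Q] = φ(183) = 120.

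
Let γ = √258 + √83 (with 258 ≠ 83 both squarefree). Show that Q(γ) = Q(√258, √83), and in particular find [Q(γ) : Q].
[Q(γ) : Q] = 4 (equivalently, Q(γ) = Q(√258, √83))

Obviously Q(γ) ⊆ Q(√258, √83), and [Q(√258, √83):Q] = 4 (since 258, 83 are distinct squarefree integers > 1 with 21414 not a perfect square). To show equality we compute the minimal polynomial of γ. From γ = √258 + √83: γ^2 = 258 + 2√(21414) + 83 = 341 + 2√(21414), so γ^2 - 341 = 2√(21414); squaring, (γ^2 - 341)^2 = 4·21414, i.e. γ^4 - 682γ^2 + 116281 - 85656 = 0, i.e. γ^4 - 682γ^2 + 30625 = 0. So γ is a root of x^4 - 682x^2 + 30625. This polynomial is irreducible over Q: it has no rational root (each ±√258 ± √83 is irrational), and any factorization into two quadratics over Q would force √(21414) ∈ Q (pairing opposite roots) or √258, √83 ∈ Q (other pairings), all impossible. Hence [Q(γ):Q] = 4 = [Q(√258, √83):Q], so Q(γ) = Q(√258, √83).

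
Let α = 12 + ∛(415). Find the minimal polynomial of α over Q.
m_α(x) = x^3 - 36x^2 + 432x - 2143

Set β = α - 12 = ∛(415), so β^3 = 415. Then (α - 12)^3 - 415 = 0, i.e. α is a root of g(x) = (x - 12)^3 - 415 = x^3 - 36x^2 + 432x - 2143. Since g(x) = h(x - 12) where h(x) = x^3 - 415, and h is irreducible over Q (because 415 is not a perfect cube, so h has no rational root, and a monic cubic with no rational root is irreducible), g is also irreducible (irreducibility is preserved under the substitution x → x - 12). Hence m_α(x) = x^3 - 36x^2 + 432x - 2143.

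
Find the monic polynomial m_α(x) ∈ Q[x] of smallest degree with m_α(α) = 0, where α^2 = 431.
m_α(x) = x^2 - 431

α satisfies α^2 - 431 = 0, so x^2 - 431 annihilates α. Since d = 431 is squarefree and ≠ 1, it is not a perfect square in Q, so x^2 - 431 has no rational root and is therefore irreducible over Q (a degree-2 polynomial over a field is irreducible iff it has no root). Hence m_α(x) = x^2 - 431.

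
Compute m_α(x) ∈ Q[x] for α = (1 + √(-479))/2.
m_α(x) = x^2 - x + 120

From 2α - 1 = √(-479), squaring gives (2α - 1)^2 = -479, i.e. 4α^2 - 4α + 1 = -479, so α^2 - α + (1 + 479)/4 = 0. Since -479 ≡ 1 (mod 4), (1 + 479)/4 = 120 ∈ Z. The polynomial x^2 - x + 120 has discriminant 1 - 4·(120) = -479, which is not a perfect square in Q (d = -479 is squarefree and ≠ 1), so x^2 - x + 120 is irreducible over Q. It is the minimal polynomial of α.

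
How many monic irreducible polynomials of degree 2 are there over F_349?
There are 60726 monic irreducible polynomials of degree 2 over F_349

Each element of F_{349^2} that lies in no proper subfield is a root of exactly one monic irreducible of degree 2 over F_349, and each such polynomial has 2 distinct roots in F_{349^2}. By Möbius inversion the count is N_349(2) = (1/2) Σ_{d|2} μ(2/d) · 349^d = (1/2)(μ(2)·349^1 + μ(1)·349^2) = 121452/2 = 60726.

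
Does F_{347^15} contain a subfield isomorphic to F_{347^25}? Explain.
No: F_{347^25} is not a subfield of F_{347^15}

F_{p^m} embeds in F_{p^n} iff m | n. Here 25 ∤ 15 (since 15 = 0·25 + 15 with remainder 15 ≠ 0), so F_{347^25} is not a subfield of F_{347^15}. Equivalently: if it were, the tower law would give 25 = [F_{347^25}:F_347] dividing [F_{347^15}:F_347] = 15, contradiction.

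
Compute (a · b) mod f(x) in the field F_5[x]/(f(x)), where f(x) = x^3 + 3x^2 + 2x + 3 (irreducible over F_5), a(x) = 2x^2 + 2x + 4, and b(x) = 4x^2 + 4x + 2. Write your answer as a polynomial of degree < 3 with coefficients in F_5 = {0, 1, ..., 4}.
a · b ≡ x^2 + 2x + 2 (mod f(x))

Multiply in F_5[x]: a(x)·b(x) = (2x^2 + 2x + 4)·(4x^2 + 4x + 2) = 3x^4 + x^3 + 3x^2 + 3. This has degree ≥ 3, so divide by f(x) over F_5: 3x^4 + x^3 + 3x^2 + 3 = (3x + 2)·(x^3 + 3x^2 + 2x + 3) + (x^2 + 2x + 2). Hence a·b ≡ x^2 + 2x + 2 (mod f). (F_5[x]/(f) is a field with 5^3 = 125 elements since f is irreducible of degree 3.)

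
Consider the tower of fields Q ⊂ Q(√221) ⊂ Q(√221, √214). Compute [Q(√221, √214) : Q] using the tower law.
[Q(√221, √214) : Q] = 4

[Q(√221):Q] = 2 (min poly x^2 - 221, irreducible since 221 is squarefree > 1). For the top step, suppose √214 ∈ Q(√221), say √214 = c + d√221 with c, d ∈ Q. Squaring: 214 = c^2 + 221d^2 + 2cd√221. Since √221 ∉ Q this forces 2cd = 0. If d = 0 then √214 = c ∈ Q, contradicting 214 squarefree > 1. If c = 0 then 214 = 221d^2, so 221·214 = (221d)^2 is a perfect square in Q — but 221·214 = 47294 is not a perfect square (since 221 and 214 are distinct squarefree integers). Contradiction. Hence √214 ∉ Q(√221), so x^2 - 214 stays irreducible over Q(√221) and [Q(√221, √214) : Q(√221)] = 2. By the tower law, [Q(√221, √214) : Q] = 2 · 2 = 4.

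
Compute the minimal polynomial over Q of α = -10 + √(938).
m_α(x) = x^2 + 20x - 838

From α + 10 = √(938), squaring gives (α + 10)^2 = 938, i.e. α^2 + 20α + 100 = 938, so α^2 + 20α - 838 = 0. The discriminant of x^2 + 20x - 838 is (20)^2 - 4·(-838) = 400 + 3352 = 3752, and 4·(938) is not a perfect square in Q since 938 is squarefree and ≠ 1. Hence x^2 + 20x - 838 is irreducible over Q and is the minimal polynomial of α.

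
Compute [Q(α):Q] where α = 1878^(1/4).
[Q(α):Q] = 4

α is a root of x^4 - 1878. By Eisenstein's criterion at the prime p = 2 (which divides the constant term 1878 but p^2 = 4 does not, since 1878 is squarefree), x^4 - 1878 is irreducible over Q. Hence [Q(α):Q] = 4.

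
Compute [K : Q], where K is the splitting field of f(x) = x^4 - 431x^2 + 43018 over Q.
[K : Q] = 4

Solving the quadratic in x^2: x^2 = (431 ± √(431^2 - 4·43018))/2 = (431 ± √13689)/2 = (431 ± 117)/2, giving x^2 = 274 or x^2 = 157. So f(x) = (x^2 - 274)(x^2 - 157) and the roots of f are ±√274, ±√157. Hence the splitting field is K = Q(√274, √157). Since 274 and 157 are distinct squarefree integers > 1, their product 43018 is not a perfect square, so √157 ∉ Q(√274). By the tower law [K:Q] = [Q(√274,√157):Q(√274)] · [Q(√274):Q] = 2 · 2 = 4.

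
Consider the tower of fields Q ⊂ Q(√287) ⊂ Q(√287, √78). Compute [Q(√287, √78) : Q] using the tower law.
[Q(√287, √78) : Q] = 4

[Q(√287):Q] = 2 (min poly x^2 - 287, irreducible since 287 is squarefree > 1). For the top step, suppose √78 ∈ Q(√287), say √78 = c + d√287 with c, d ∈ Q. Squaring: 78 = c^2 + 287d^2 + 2cd√287. Since √287 ∉ Q this forces 2cd = 0. If d = 0 then √78 = c ∈ Q, contradicting 78 squarefree > 1. If c = 0 then 78 = 287d^2, so 287·78 = (287d)^2 is a perfect square in Q — but 287·78 = 22386 is not a perfect square (since 287 and 78 are distinct squarefree integers). Contradiction. Hence √78 ∉ Q(√287), so x^2 - 78 stays irreducible over Q(√287) and [Q(√287, √78) : Q(√287)] = 2. By the tower law, [Q(√287, √78) : Q] = 2 · 2 = 4.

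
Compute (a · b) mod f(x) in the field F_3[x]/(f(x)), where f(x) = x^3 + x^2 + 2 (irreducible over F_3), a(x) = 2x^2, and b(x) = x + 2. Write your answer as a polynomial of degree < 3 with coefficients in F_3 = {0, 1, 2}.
a · b ≡ 2x^2 + 2 (mod f(x))

Multiply in F_3[x]: a(x)·b(x) = (2x^2)·(x + 2) = 2x^3 + x^2. This has degree ≥ 3, so divide by f(x) over F_3: 2x^3 + x^2 = (2)·(x^3 + x^2 + 2) + (2x^2 + 2). Hence a·b ≡ 2x^2 + 2 (mod f). (F_3[x]/(f) is a field with 3^3 = 27 elements since f is irreducible of degree 3.)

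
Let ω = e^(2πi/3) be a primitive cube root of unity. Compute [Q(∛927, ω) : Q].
[Q(∛927, ω) : Q] = 6

[Q(∛927):Q] = 3 (min poly x^3 - 927, irreducible since 927 is not a perfect cube). [Q(ω):Q] = 2 (min poly x^2 + x + 1). Since Q(∛927) ⊂ R and ω ∉ R, we have ω ∉ Q(∛927), so x^2 + x + 1 remains irreducible over Q(∛927) and [Q(∛927, ω) : Q(∛927)] = 2. By the tower law, [Q(∛927, ω) : Q] = 3 · 2 = 6. (In fact Q(∛927, ω) is the splitting field of x^3 - 927 over Q.)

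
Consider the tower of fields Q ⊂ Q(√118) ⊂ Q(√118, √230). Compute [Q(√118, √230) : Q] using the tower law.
[Q(√118, √230) : Q] = 4

[Q(√118):Q] = 2 (min poly x^2 - 118, irreducible since 118 is squarefree > 1). For the top step, suppose √230 ∈ Q(√118), say √230 = c + d√118 with c, d ∈ Q. Squaring: 230 = c^2 + 118d^2 + 2cd√118. Since √118 ∉ Q this forces 2cd = 0. If d = 0 then √230 = c ∈ Q, contradicting 230 squarefree > 1. If c = 0 then 230 = 118d^2, so 118·230 = (118d)^2 is a perfect square in Q — but 118·230 = 27140 is not a perfect square (since 118 and 230 are distinct squarefree integers). Contradiction. Hence √230 ∉ Q(√118), so x^2 - 230 stays irreducible over Q(√118) and [Q(√118, √230) : Q(√118)] = 2. By the tower law, [Q(√118, √230) : Q] = 2 · 2 = 4.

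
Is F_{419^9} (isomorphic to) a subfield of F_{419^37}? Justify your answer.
No: F_{419^9} is not a subfield of F_{419^37}

F_{p^m} embeds in F_{p^n} iff m | n. Here 9 ∤ 37 (since 37 = 4·9 + 1 with remainder 1 ≠ 0), so F_{419^9} is not a subfield of F_{419^37}. Equivalently: if it were, the tower law would give 9 = [F_{419^9}:F_419] dividing [F_{419^37}:F_419] = 37, contradiction.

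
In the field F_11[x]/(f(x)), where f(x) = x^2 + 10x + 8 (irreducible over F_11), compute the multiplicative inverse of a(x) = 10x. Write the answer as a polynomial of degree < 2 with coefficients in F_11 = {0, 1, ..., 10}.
a(x)^(-1) ≡ 7x + 4 (mod f(x))

Since f is irreducible over F_11, F_11[x]/(f) is a field and a(x) ≠ 0 has an inverse. Apply the extended Euclidean algorithm to f(x) and a(x) in F_11[x]: f(x) = (10x + 1)·a(x) + (8). The last nonzero remainder is the constant 8 = gcd(f, a) in F_11. Back-substituting through the division chain expresses 8 = s(x)·a(x) + t(x)·f(x) with s(x) ≡ x + 10 (mod f), so (x + 10)·a(x) ≡ 8 (mod f). Multiplying by 8^(-1) ≡ 7 in F_11 gives a(x)^(-1) ≡ 7·(x + 10) ≡ 7x + 4 (mod f). Check: (10x)·(7x + 4) = 4x^2 + 7x ≡ 1 (mod x^2 + 10x + 8).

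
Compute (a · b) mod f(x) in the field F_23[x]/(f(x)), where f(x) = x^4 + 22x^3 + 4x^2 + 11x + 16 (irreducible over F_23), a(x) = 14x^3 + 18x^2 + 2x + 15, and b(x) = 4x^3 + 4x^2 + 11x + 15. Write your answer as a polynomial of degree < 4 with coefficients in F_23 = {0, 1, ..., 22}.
a · b ≡ 8x^3 + 14x^2 + 16x + 19 (mod f(x))

Multiply in F_23[x]: a(x)·b(x) = (14x^3 + 18x^2 + 2x + 15)·(4x^3 + 4x^2 + 11x + 15) = 10x^6 + 13x^5 + 4x^4 + 16x^3 + 7x^2 + 11x + 18. This has degree ≥ 4, so divide by f(x) over F_23: 10x^6 + 13x^5 + 4x^4 + 16x^3 + 7x^2 + 11x + 18 = (10x^2 + 10)·(x^4 + 22x^3 + 4x^2 + 11x + 16) + (8x^3 + 14x^2 + 16x + 19). Hence a·b ≡ 8x^3 + 14x^2 + 16x + 19 (mod f). (F_23[x]/(f) is a field with 23^4 = 279841 elements since f is irreducible of degree 4.)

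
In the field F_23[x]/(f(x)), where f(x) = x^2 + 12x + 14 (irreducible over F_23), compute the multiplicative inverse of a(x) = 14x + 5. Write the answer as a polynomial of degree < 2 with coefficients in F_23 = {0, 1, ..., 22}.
a(x)^(-1) ≡ 20x + 16 (mod f(x))

Since f is irreducible over F_23, F_23[x]/(f) is a field and a(x) ≠ 0 has an inverse. Apply the extended Euclidean algorithm to f(x) and a(x) in F_23[x]: f(x) = (5x + 4)·a(x) + (17). The last nonzero remainder is the constant 17 = gcd(f, a) in F_23. Back-substituting through the division chain expresses 17 = s(x)·a(x) + t(x)·f(x) with s(x) ≡ 18x + 19 (mod f), so (18x + 19)·a(x) ≡ 17 (mod f). Multiplying by 17^(-1) ≡ 19 in F_23 gives a(x)^(-1) ≡ 19·(18x + 19) ≡ 20x + 16 (mod f). Check: (14x + 5)·(20x + 16) = 4x^2 + 2x + 11 ≡ 1 (mod x^2 + 12x + 14).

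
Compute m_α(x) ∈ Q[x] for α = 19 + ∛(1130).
m_α(x) = x^3 - 57x^2 + 1083x - 7989

Set β = α - 19 = ∛(1130), so β^3 = 1130. Then (α - 19)^3 - 1130 = 0, i.e. α is a root of g(x) = (x - 19)^3 - 1130 = x^3 - 57x^2 + 1083x - 7989. Since g(x) = h(x - 19) where h(x) = x^3 - 1130, and h is irreducible over Q (because 1130 is not a perfect cube, so h has no rational root, and a monic cubic with no rational root is irreducible), g is also irreducible (irreducibility is preserved under the substitution x → x - 19). Hence m_α(x) = x^3 - 57x^2 + 1083x - 7989.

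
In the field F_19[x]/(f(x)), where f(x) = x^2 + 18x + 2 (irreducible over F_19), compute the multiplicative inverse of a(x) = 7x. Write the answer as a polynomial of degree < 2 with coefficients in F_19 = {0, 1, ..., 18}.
a(x)^(-1) ≡ 4x + 15 (mod f(x))

Since f is irreducible over F_19, F_19[x]/(f) is a field and a(x) ≠ 0 has an inverse. Apply the extended Euclidean algorithm to f(x) and a(x) in F_19[x]: f(x) = (11x + 8)·a(x) + (2). The last nonzero remainder is the constant 2 = gcd(f, a) in F_19. Back-substituting through the division chain expresses 2 = s(x)·a(x) + t(x)·f(x) with s(x) ≡ 8x + 11 (mod f), so (8x + 11)·a(x) ≡ 2 (mod f). Multiplying by 2^(-1) ≡ 10 in F_19 gives a(x)^(-1) ≡ 10·(8x + 11) ≡ 4x + 15 (mod f). Check: (7x)·(4x + 15) = 9x^2 + 10x ≡ 1 (mod x^2 + 18x + 2).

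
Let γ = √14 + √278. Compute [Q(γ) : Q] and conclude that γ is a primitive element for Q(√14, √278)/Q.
[Q(γ) : Q] = 4 (equivalently, Q(γ) = Q(√14, √278))

Obviously Q(γ) ⊆ Q(√14, √278), and [Q(√14, √278):Q] = 4 (since 14, 278 are distinct squarefree integers > 1 with 3892 not a perfect square). To show equality we compute the minimal polynomial of γ. From γ = √14 + √278: γ^2 = 14 + 2√(3892) + 278 = 292 + 2√(3892), so γ^2 - 292 = 2√(3892); squaring, (γ^2 - 292)^2 = 4·3892, i.e. γ^4 - 584γ^2 + 85264 - 15568 = 0, i.e. γ^4 - 584γ^2 + 69696 = 0. So γ is a root of x^4 - 584x^2 + 69696. This polynomial is irreducible over Q: it has no rational root (each ±√14 ± √278 is irrational), and any factorization into two quadratics over Q would force √(3892) ∈ Q (pairing opposite roots) or √14, √278 ∈ Q (other pairings), all impossible. Hence [Q(γ):Q] = 4 = [Q(√14, √278):Q], so Q(γ) = Q(√14, √278).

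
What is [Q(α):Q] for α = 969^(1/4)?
[Q(α):Q] = 4

α is a root of x^4 - 969. By Eisenstein's criterion at the prime p = 3 (which divides the constant term 969 but p^2 = 9 does not, since 969 is squarefree), x^4 - 969 is irreducible over Q. Hence [Q(α):Q] = 4.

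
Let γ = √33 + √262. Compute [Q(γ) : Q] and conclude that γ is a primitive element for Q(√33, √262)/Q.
[Q(γ) : Q] = 4 (equivalently, Q(γ) = Q(√33, √262))

Obviously Q(γ) ⊆ Q(√33, √262), and [Q(√33, √262):Q] = 4 (since 33, 262 are distinct squarefree integers > 1 with 8646 not a perfect square). To show equality we compute the minimal polynomial of γ. From γ = √33 + √262: γ^2 = 33 + 2√(8646) + 262 = 295 + 2√(8646), so γ^2 - 295 = 2√(8646); squaring, (γ^2 - 295)^2 = 4·8646, i.e. γ^4 - 590γ^2 + 87025 - 34584 = 0, i.e. γ^4 - 590γ^2 + 52441 = 0. So γ is a root of x^4 - 590x^2 + 52441. This polynomial is irreducible over Q: it has no rational root (each ±√33 ± √262 is irrational), and any factorization into two quadratics over Q would force √(8646) ∈ Q (pairing opposite roots) or √33, √262 ∈ Q (other pairings), all impossible. Hence [Q(γ):Q] = 4 = [Q(√33, √262):Q], so Q(γ) = Q(√33, √262).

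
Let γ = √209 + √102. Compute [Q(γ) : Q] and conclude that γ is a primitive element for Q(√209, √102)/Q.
[Q(γ) : Q] = 4 (equivalently, Q(γ) = Q(√209, √102))

Obviously Q(γ) ⊆ Q(√209, √102), and [Q(√209, √102):Q] = 4 (since 209, 102 are distinct squarefree integers > 1 with 21318 not a perfect square). To show equality we compute the minimal polynomial of γ. From γ = √209 + √102: γ^2 = 209 + 2√(21318) + 102 = 311 + 2√(21318), so γ^2 - 311 = 2√(21318); squaring, (γ^2 - 311)^2 = 4·21318, i.e. γ^4 - 622γ^2 + 96721 - 85272 = 0, i.e. γ^4 - 622γ^2 + 11449 = 0. So γ is a root of x^4 - 622x^2 + 11449. This polynomial is irreducible over Q: it has no rational root (each ±√209 ± √102 is irrational), and any factorization into two quadratics over Q would force √(21318) ∈ Q (pairing opposite roots) or √209, √102 ∈ Q (other pairings), all impossible. Hence [Q(γ):Q] = 4 = [Q(√209, √102):Q], so Q(γ) = Q(√209, √102).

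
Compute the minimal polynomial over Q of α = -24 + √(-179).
m_α(x) = x^2 + 48x + 755

From α + 24 = √(-179), squaring gives (α + 24)^2 = -179, i.e. α^2 + 48α + 576 = -179, so α^2 + 48α + 755 = 0. The discriminant of x^2 + 48x + 755 is (48)^2 - 4·(755) = 2304 - 3020 = -716, and 4·(-179) is not a perfect square in Q since -179 is squarefree and ≠ 1. Hence x^2 + 48x + 755 is irreducible over Q and is the minimal polynomial of α.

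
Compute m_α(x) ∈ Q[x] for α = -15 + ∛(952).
m_α(x) = x^3 + 45x^2 + 675x + 2423

Set β = α + 15 = ∛(952), so β^3 = 952. Then (α + 15)^3 - 952 = 0, i.e. α is a root of g(x) = (x + 15)^3 - 952 = x^3 + 45x^2 + 675x + 2423. Since g(x) = h(x + 15) where h(x) = x^3 - 952, and h is irreducible over Q (because 952 is not a perfect cube, so h has no rational root, and a monic cubic with no rational root is irreducible), g is also irreducible (irreducibility is preserved under the substitution x → x + 15). Hence m_α(x) = x^3 + 45x^2 + 675x + 2423.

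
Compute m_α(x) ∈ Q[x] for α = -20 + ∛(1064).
m_α(x) = x^3 + 60x^2 + 1200x + 6936

Set β = α + 20 = ∛(1064), so β^3 = 1064. Then (α + 20)^3 - 1064 = 0, i.e. α is a root of g(x) = (x + 20)^3 - 1064 = x^3 + 60x^2 + 1200x + 6936. Since g(x) = h(x + 20) where h(x) = x^3 - 1064, and h is irreducible over Q (because 1064 is not a perfect cube, so h has no rational root, and a monic cubic with no rational root is irreducible), g is also irreducible (irreducibility is preserved under the substitution x → x + 20). Hence m_α(x) = x^3 + 60x^2 + 1200x + 6936.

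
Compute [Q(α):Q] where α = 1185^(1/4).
[Q(α):Q] = 4

α is a root of x^4 - 1185. By Eisenstein's criterion at the prime p = 3 (which divides the constant term 1185 but p^2 = 9 does not, since 1185 is squarefree), x^4 - 1185 is irreducible over Q. Hence [Q(α):Q] = 4.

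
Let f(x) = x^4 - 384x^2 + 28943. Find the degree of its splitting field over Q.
[K : Q] = 4

Solving the quadratic in x^2: x^2 = (384 ± √(384^2 - 4·28943))/2 = (384 ± √31684)/2 = (384 ± 178)/2, giving x^2 = 103 or x^2 = 281. So f(x) = (x^2 - 103)(x^2 - 281) and the roots of f are ±√103, ±√281. Hence the splitting field is K = Q(√103, √281). Since 103 and 281 are distinct squarefree integers > 1, their product 28943 is not a perfect square, so √281 ∉ Q(√103). By the tower law [K:Q] = [Q(√103,√281):Q(√103)] · [Q(√103):Q] = 2 · 2 = 4.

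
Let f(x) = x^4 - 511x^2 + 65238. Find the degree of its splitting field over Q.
[K : Q] = 4

Solving the quadratic in x^2: x^2 = (511 ± √(511^2 - 4·65238))/2 = (511 ± √169)/2 = (511 ± 13)/2, giving x^2 = 249 or x^2 = 262. So f(x) = (x^2 - 249)(x^2 - 262) and the roots of f are ±√249, ±√262. Hence the splitting field is K = Q(√249, √262). Since 249 and 262 are distinct squarefree integers > 1, their product 65238 is not a perfect square, so √262 ∉ Q(√249). By the tower law [K:Q] = [Q(√249,√262):Q(√249)] · [Q(√249):Q] = 2 · 2 = 4.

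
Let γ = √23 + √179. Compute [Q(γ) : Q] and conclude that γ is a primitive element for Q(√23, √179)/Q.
[Q(γ) : Q] = 4 (equivalently, Q(γ) = Q(√23, √179))

Obviously Q(γ) ⊆ Q(√23, √179), and [Q(√23, √179):Q] = 4 (since 23, 179 are distinct squarefree integers > 1 with 4117 not a perfect square). To show equality we compute the minimal polynomial of γ. From γ = √23 + √179: γ^2 = 23 + 2√(4117) + 179 = 202 + 2√(4117), so γ^2 - 202 = 2√(4117); squaring, (γ^2 - 202)^2 = 4·4117, i.e. γ^4 - 404γ^2 + 40804 - 16468 = 0, i.e. γ^4 - 404γ^2 + 24336 = 0. So γ is a root of x^4 - 404x^2 + 24336. This polynomial is irreducible over Q: it has no rational root (each ±√23 ± √179 is irrational), and any factorization into two quadratics over Q would force √(4117) ∈ Q (pairing opposite roots) or √23, √179 ∈ Q (other pairings), all impossible. Hence [Q(γ):Q] = 4 = [Q(√23, √179):Q], so Q(γ) = Q(√23, √179).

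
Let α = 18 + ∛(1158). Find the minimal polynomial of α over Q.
m_α(x) = x^3 - 54x^2 + 972x - 6990

Set β = α - 18 = ∛(1158), so β^3 = 1158. Then (α - 18)^3 - 1158 = 0, i.e. α is a root of g(x) = (x - 18)^3 - 1158 = x^3 - 54x^2 + 972x - 6990. Since g(x) = h(x - 18) where h(x) = x^3 - 1158, and h is irreducible over Q (because 1158 is not a perfect cube, so h has no rational root, and a monic cubic with no rational root is irreducible), g is also irreducible (irreducibility is preserved under the substitution x → x - 18). Hence m_α(x) = x^3 - 54x^2 + 972x - 6990.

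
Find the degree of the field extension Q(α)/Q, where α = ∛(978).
[Q(α):Q] = 3

The minimal polynomial of α is x^3 - 978, irreducible over Q since 978 is not a perfect cube (so x^3 - 978 has no rational root). Hence [Q(α):Q] = deg(m_α) = 3.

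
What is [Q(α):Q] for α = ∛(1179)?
[Q(α):Q] = 3

The minimal polynomial of α is x^3 - 1179, irreducible over Q since 1179 is not a perfect cube (so x^3 - 1179 has no rational root). Hence [Q(α):Q] = deg(m_α) = 3.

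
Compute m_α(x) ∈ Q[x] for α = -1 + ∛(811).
m_α(x) = x^3 + 3x^2 + 3x - 810

Set β = α + 1 = ∛(811), so β^3 = 811. Then (α + 1)^3 - 811 = 0, i.e. α is a root of g(x) = (x + 1)^3 - 811 = x^3 + 3x^2 + 3x - 810. Since g(x) = h(x + 1) where h(x) = x^3 - 811, and h is irreducible over Q (because 811 is not a perfect cube, so h has no rational root, and a monic cubic with no rational root is irreducible), g is also irreducible (irreducibility is preserved under the substitution x → x + 1). Hence m_α(x) = x^3 + 3x^2 + 3x - 810.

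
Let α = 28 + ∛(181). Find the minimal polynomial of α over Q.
m_α(x) = x^3 - 84x^2 + 2352x - 22133

Set β = α - 28 = ∛(181), so β^3 = 181. Then (α - 28)^3 - 181 = 0, i.e. α is a root of g(x) = (x - 28)^3 - 181 = x^3 - 84x^2 + 2352x - 22133. Since g(x) = h(x - 28) where h(x) = x^3 - 181, and h is irreducible over Q (because 181 is not a perfect cube, so h has no rational root, and a monic cubic with no rational root is irreducible), g is also irreducible (irreducibility is preserved under the substitution x → x - 28). Hence m_α(x) = x^3 - 84x^2 + 2352x - 22133.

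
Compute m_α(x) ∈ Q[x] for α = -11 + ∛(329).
m_α(x) = x^3 + 33x^2 + 363x + 1002

Set β = α + 11 = ∛(329), so β^3 = 329. Then (α + 11)^3 - 329 = 0, i.e. α is a root of g(x) = (x + 11)^3 - 329 = x^3 + 33x^2 + 363x + 1002. Since g(x) = h(x + 11) where h(x) = x^3 - 329, and h is irreducible over Q (because 329 is not a perfect cube, so h has no rational root, and a monic cubic with no rational root is irreducible), g is also irreducible (irreducibility is preserved under the substitution x → x + 11). Hence m_α(x) = x^3 + 33x^2 + 363x + 1002.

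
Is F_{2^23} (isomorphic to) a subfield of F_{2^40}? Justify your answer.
No: F_{2^23} is not a subfield of F_{2^40}

F_{p^m} embeds in F_{p^n} iff m | n. Here 23 ∤ 40 (since 40 = 1·23 + 17 with remainder 17 ≠ 0), so F_{2^23} is not a subfield of F_{2^40}. Equivalently: if it were, the tower law would give 23 = [F_{2^23}:F_2] dividing [F_{2^40}:F_2] = 40, contradiction.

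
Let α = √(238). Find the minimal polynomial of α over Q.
m_α(x) = x^2 - 238

α satisfies α^2 - 238 = 0, so x^2 - 238 annihilates α. Since d = 238 is squarefree and ≠ 1, it is not a perfect square in Q, so x^2 - 238 has no rational root and is therefore irreducible over Q (a degree-2 polynomial over a field is irreducible iff it has no root). Hence m_α(x) = x^2 - 238.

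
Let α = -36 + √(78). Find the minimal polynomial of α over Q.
m_α(x) = x^2 + 72x + 1218

From α + 36 = √(78), squaring gives (α + 36)^2 = 78, i.e. α^2 + 72α + 1296 = 78, so α^2 + 72α + 1218 = 0. The discriminant of x^2 + 72x + 1218 is (72)^2 - 4·(1218) = 5184 - 4872 = 312, and 4·(78) is not a perfect square in Q since 78 is squarefree and ≠ 1. Hence x^2 + 72x + 1218 is irreducible over Q and is the minimal polynomial of α.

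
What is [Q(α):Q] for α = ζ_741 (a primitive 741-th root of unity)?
[Q(α):Q] = 432

The minimal polynomial of ζ_741 over Q is the 741-th cyclotomic polynomial Φ_741(x), which is irreducible over Q and has degree φ(741) = 432. Hence [Q(α):Q] = φ(741) = 432.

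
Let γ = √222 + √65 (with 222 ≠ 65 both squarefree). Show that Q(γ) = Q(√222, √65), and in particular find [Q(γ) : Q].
[Q(γ) : Q] = 4 (equivalently, Q(γ) = Q(√222, √65))

Obviously Q(γ) ⊆ Q(√222, √65), and [Q(√222, √65):Q] = 4 (since 222, 65 are distinct squarefree integers > 1 with 14430 not a perfect square). To show equality we compute the minimal polynomial of γ. From γ = √222 + √65: γ^2 = 222 + 2√(14430) + 65 = 287 + 2√(14430), so γ^2 - 287 = 2√(14430); squaring, (γ^2 - 287)^2 = 4·14430, i.e. γ^4 - 574γ^2 + 82369 - 57720 = 0, i.e. γ^4 - 574γ^2 + 24649 = 0. So γ is a root of x^4 - 574x^2 + 24649. This polynomial is irreducible over Q: it has no rational root (each ±√222 ± √65 is irrational), and any factorization into two quadratics over Q would force √(14430) ∈ Q (pairing opposite roots) or √222, √65 ∈ Q (other pairings), all impossible. Hence [Q(γ):Q] = 4 = [Q(√222, √65):Q], so Q(γ) = Q(√222, √65).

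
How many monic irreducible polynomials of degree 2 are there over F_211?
There are 22155 monic irreducible polynomials of degree 2 over F_211

Each element of F_{211^2} that lies in no proper subfield is a root of exactly one monic irreducible of degree 2 over F_211, and each such polynomial has 2 distinct roots in F_{211^2}. By Möbius inversion the count is N_211(2) = (1/2) Σ_{d|2} μ(2/d) · 211^d = (1/2)(μ(2)·211^1 + μ(1)·211^2) = 44310/2 = 22155.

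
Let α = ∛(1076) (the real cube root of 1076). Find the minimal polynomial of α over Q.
m_α(x) = x^3 - 1076

α satisfies α^3 = 1076, so x^3 - 1076 annihilates α. By the rational root test, a rational root p/q (in lowest terms) of x^3 - 1076 would satisfy p^3 = 1076 q^3, forcing q = 1 and p^3 = 1076; but 1076 is not a perfect cube, contradiction. A monic cubic over Q with no rational root is irreducible (any nontrivial factorization would include a linear factor). Hence x^3 - 1076 is the minimal polynomial of α, and in particular [Q(α):Q] = 3.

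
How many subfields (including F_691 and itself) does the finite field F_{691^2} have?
F_{691^2} has 2 subfields

The subfields of F_{p^n} are exactly the fields F_{p^d} for d | n (each is the fixed field of the unique index-d subgroup of Gal(F_{p^n}/F_p) ≅ Z/nZ). The divisors of n = 2 are {1, 2}, giving 2 subfields: F_{691^1}, F_{691^2}.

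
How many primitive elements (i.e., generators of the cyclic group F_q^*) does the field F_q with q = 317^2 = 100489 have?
There are φ(100488) = 32448 primitive elements

F_q^* is cyclic of order q - 1 = 100488. A cyclic group of order m has exactly φ(m) generators. Here m = 100488 = 2^3 · 3 · 53 · 79, so the number of primitive elements is φ(100488) = 32448.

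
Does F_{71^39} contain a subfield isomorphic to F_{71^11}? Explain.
No: F_{71^11} is not a subfield of F_{71^39}

F_{p^m} embeds in F_{p^n} iff m | n. Here 11 ∤ 39 (since 39 = 3·11 + 6 with remainder 6 ≠ 0), so F_{71^11} is not a subfield of F_{71^39}. Equivalently: if it were, the tower law would give 11 = [F_{71^11}:F_71] dividing [F_{71^39}:F_71] = 39, contradiction.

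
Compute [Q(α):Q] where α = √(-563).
[Q(α):Q] = 2

[Q(α):Q] equals the degree of the minimal polynomial of α. Here α^2 = -563 and x^2 + 563 is irreducible (d = -563 is squarefree, ≠ 1, hence not a square), so deg(m_α) = 2. Thus [Q(α):Q] = 2.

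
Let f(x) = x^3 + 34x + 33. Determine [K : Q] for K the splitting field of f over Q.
[K : Q] = 6

By the rational root test, any rational root of the monic integer polynomial f(x) = x^3 + 34x + 33 must be an integer dividing the constant term 33, i.e. one of ±{1, 3, 11, 33}. Evaluating: f(1) = 68, f(-1) = -2, f(3) = 162, f(-3) = -96, f(11) = 1738, f(-11) = -1672, f(33) = 37092, f(-33) = -37026; none is 0, so f has no rational root and is therefore irreducible over Q (a cubic with no linear factor over a field is irreducible). For an irreducible cubic, the Galois group is A_3 or S_3 according as the discriminant disc(f) = -4a^3 - 27b^2 = -4·(34)^3 - 27·(33)^2 = -186619 is or is not a square in Q. Here disc(f) = -186619 is not a perfect square in Q, so the Galois group of f over Q is not contained in A_3 and must be all of S_3. The splitting field has degree |S_3| = 6 over Q, so [K : Q] = 6.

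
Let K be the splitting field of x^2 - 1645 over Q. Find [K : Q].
[K : Q] = 2

f(x) = x^2 - 1645 factors as (x - √1645)(x + √1645). The splitting field is K = Q(√1645). Since 1645 is squarefree and > 1, it is not a perfect square, so x^2 - 1645 is irreducible over Q and [Q(√1645) : Q] = 2. Hence [K : Q] = 2.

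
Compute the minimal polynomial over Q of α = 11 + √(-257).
m_α(x) = x^2 - 22x + 378

From α - 11 = √(-257), squaring gives (α - 11)^2 = -257, i.e. α^2 - 22α + 121 = -257, so α^2 - 22α + 378 = 0. The discriminant of x^2 - 22x + 378 is (-22)^2 - 4·(378) = 484 - 1512 = -1028, and 4·(-257) is not a perfect square in Q since -257 is squarefree and ≠ 1. Hence x^2 - 22x + 378 is irreducible over Q and is the minimal polynomial of α.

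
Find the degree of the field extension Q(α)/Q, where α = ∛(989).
[Q(α):Q] = 3

The minimal polynomial of α is x^3 - 989, irreducible over Q since 989 is not a perfect cube (so x^3 - 989 has no rational root). Hence [Q(α):Q] = deg(m_α) = 3.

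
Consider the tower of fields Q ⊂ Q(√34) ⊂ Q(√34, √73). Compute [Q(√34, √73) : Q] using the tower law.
[Q(√34, √73) : Q] = 4

[Q(√34):Q] = 2 (min poly x^2 - 34, irreducible since 34 is squarefree > 1). For the top step, suppose √73 ∈ Q(√34), say √73 = c + d√34 with c, d ∈ Q. Squaring: 73 = c^2 + 34d^2 + 2cd√34. Since √34 ∉ Q this forces 2cd = 0. If d = 0 then √73 = c ∈ Q, contradicting 73 squarefree > 1. If c = 0 then 73 = 34d^2, so 34·73 = (34d)^2 is a perfect square in Q — but 34·73 = 2482 is not a perfect square (since 34 and 73 are distinct squarefree integers). Contradiction. Hence √73 ∉ Q(√34), so x^2 - 73 stays irreducible over Q(√34) and [Q(√34, √73) : Q(√34)] = 2. By the tower law, [Q(√34, √73) : Q] = 2 · 2 = 4.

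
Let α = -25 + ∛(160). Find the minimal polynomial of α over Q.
m_α(x) = x^3 + 75x^2 + 1875x + 15465

Set β = α + 25 = ∛(160), so β^3 = 160. Then (α + 25)^3 - 160 = 0, i.e. α is a root of g(x) = (x + 25)^3 - 160 = x^3 + 75x^2 + 1875x + 15465. Since g(x) = h(x + 25) where h(x) = x^3 - 160, and h is irreducible over Q (because 160 is not a perfect cube, so h has no rational root, and a monic cubic with no rational root is irreducible), g is also irreducible (irreducibility is preserved under the substitution x → x + 25). Hence m_α(x) = x^3 + 75x^2 + 1875x + 15465.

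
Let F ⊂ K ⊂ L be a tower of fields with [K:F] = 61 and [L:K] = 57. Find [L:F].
[L:F] = 3477

The tower law says that for any tower of field extensions F ⊂ K ⊂ L with finite degrees, [L:F] = [L:K] · [K:F]. Here this gives [L:F] = 57 · 61 = 3477.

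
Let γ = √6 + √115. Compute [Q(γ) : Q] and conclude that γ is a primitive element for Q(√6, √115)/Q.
[Q(γ) : Q] = 4 (equivalently, Q(γ) = Q(√6, √115))

Obviously Q(γ) ⊆ Q(√6, √115), and [Q(√6, √115):Q] = 4 (since 6, 115 are distinct squarefree integers > 1 with 690 not a perfect square). To show equality we compute the minimal polynomial of γ. From γ = √6 + √115: γ^2 = 6 + 2√(690) + 115 = 121 + 2√(690), so γ^2 - 121 = 2√(690); squaring, (γ^2 - 121)^2 = 4·690, i.e. γ^4 - 242γ^2 + 14641 - 2760 = 0, i.e. γ^4 - 242γ^2 + 11881 = 0. So γ is a root of x^4 - 242x^2 + 11881. This polynomial is irreducible over Q: it has no rational root (each ±√6 ± √115 is irrational), and any factorization into two quadratics over Q would force √(690) ∈ Q (pairing opposite roots) or √6, √115 ∈ Q (other pairings), all impossible. Hence [Q(γ):Q] = 4 = [Q(√6, √115):Q], so Q(γ) = Q(√6, √115).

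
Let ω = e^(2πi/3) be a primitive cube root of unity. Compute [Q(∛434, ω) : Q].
[Q(∛434, ω) : Q] = 6

[Q(∛434):Q] = 3 (min poly x^3 - 434, irreducible since 434 is not a perfect cube). [Q(ω):Q] = 2 (min poly x^2 + x + 1). Since Q(∛434) ⊂ R and ω ∉ R, we have ω ∉ Q(∛434), so x^2 + x + 1 remains irreducible over Q(∛434) and [Q(∛434, ω) : Q(∛434)] = 2. By the tower law, [Q(∛434, ω) : Q] = 3 · 2 = 6. (In fact Q(∛434, ω) is the splitting field of x^3 - 434 over Q.)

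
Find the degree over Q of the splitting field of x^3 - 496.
[K : Q] = 6

The roots of x^3 - 496 are ∛496, ω∛496, ω^2∛496 where ω = e^(2πi/3) is a primitive cube root of unity, so K = Q(∛496, ω). Now [Q(∛496):Q] = 3 (since 496 is not a perfect cube, x^3 - 496 is irreducible) and [Q(ω):Q] = 2. Both 2 and 3 divide [K:Q], and [K:Q] ≤ 3·2 = 6, so [K:Q] = 6. (Equivalently: Q(∛496) ⊂ R but ω ∉ R, so [K : Q(∛496)] = 2.)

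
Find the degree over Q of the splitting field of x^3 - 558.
[K : Q] = 6

The roots of x^3 - 558 are ∛558, ω∛558, ω^2∛558 where ω = e^(2πi/3) is a primitive cube root of unity, so K = Q(∛558, ω). Now [Q(∛558):Q] = 3 (since 558 is not a perfect cube, x^3 - 558 is irreducible) and [Q(ω):Q] = 2. Both 2 and 3 divide [K:Q], and [K:Q] ≤ 3·2 = 6, so [K:Q] = 6. (Equivalently: Q(∛558) ⊂ R but ω ∉ R, so [K : Q(∛558)] = 2.)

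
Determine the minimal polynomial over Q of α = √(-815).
m_α(x) = x^2 + 815

α satisfies α^2 + 815 = 0, so x^2 + 815 annihilates α. Since d = -815 is squarefree and ≠ 1, it is not a perfect square in Q, so x^2 + 815 has no rational root and is therefore irreducible over Q (a degree-2 polynomial over a field is irreducible iff it has no root). Hence m_α(x) = x^2 + 815.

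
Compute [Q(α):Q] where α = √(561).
[Q(α):Q] = 2

[Q(α):Q] equals the degree of the minimal polynomial of α. Here α^2 = 561 and x^2 - 561 is irreducible (d = 561 is squarefree, ≠ 1, hence not a square), so deg(m_α) = 2. Thus [Q(α):Q] = 2.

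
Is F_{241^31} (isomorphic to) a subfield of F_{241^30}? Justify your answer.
No: F_{241^31} is not a subfield of F_{241^30}

F_{p^m} embeds in F_{p^n} iff m | n. Here 31 ∤ 30 (since 30 = 0·31 + 30 with remainder 30 ≠ 0), so F_{241^31} is not a subfield of F_{241^30}. Equivalently: if it were, the tower law would give 31 = [F_{241^31}:F_241] dividing [F_{241^30}:F_241] = 30, contradiction.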